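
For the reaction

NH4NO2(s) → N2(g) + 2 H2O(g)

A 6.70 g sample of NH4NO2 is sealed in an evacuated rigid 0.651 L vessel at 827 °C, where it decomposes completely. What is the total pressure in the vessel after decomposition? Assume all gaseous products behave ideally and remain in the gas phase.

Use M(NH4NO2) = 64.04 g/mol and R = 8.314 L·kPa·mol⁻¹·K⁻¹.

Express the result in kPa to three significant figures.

4410 kPa

n(NH4NO2) = 6.70 / 64.04 = 0.1046 mol
n(gas produced) = (3/1) × 0.1046 = 0.3138 mol
P = nRT/V = 0.3138 × 8.314 × 1100.15 / 0.651 = 4409 kPa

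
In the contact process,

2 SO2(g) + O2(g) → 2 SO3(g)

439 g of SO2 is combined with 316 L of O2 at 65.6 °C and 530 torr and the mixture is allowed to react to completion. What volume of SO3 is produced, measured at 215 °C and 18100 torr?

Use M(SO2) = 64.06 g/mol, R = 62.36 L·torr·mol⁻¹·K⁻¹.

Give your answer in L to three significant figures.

11.5 L

n(SO2) = 439 / 64.06 = 6.853 mol
n(O2) = PV/RT = (530 × 316) / (62.36 × 338.75) = 7.928 mol
For 6.853 mol SO2, stoichiometry requires (1/2) × 6.853 = 3.426 mol O2; 7.928 mol is available, so SO2 is limiting.
n(SO3) = (2/2) × 6.853 = 6.853 mol
V(SO3) = nRT/P = 6.853 × 62.36 × 488.15 / 18100 = 11.53 L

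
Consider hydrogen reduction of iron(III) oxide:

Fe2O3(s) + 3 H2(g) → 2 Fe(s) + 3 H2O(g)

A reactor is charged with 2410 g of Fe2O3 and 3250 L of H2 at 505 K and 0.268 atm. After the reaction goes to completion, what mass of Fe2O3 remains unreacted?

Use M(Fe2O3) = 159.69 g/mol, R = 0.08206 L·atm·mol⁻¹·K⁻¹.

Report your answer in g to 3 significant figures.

1290 g

n(Fe2O3) = 2410 / 159.69 = 15.09 mol
n(H2) = PV/RT = (0.268 × 3250) / (0.08206 × 505) = 21.02 mol
For 15.09 mol Fe2O3, stoichiometry requires (3/1) × 15.09 = 45.27 mol H2; 21.02 mol is available, so H2 is limiting.
n(Fe2O3) consumed = (1/3) × 21.02 = 7.007 mol; remaining = 15.09 − 7.007 = 8.083 mol
m(Fe2O3) = 8.083 × 159.69 = 1291 g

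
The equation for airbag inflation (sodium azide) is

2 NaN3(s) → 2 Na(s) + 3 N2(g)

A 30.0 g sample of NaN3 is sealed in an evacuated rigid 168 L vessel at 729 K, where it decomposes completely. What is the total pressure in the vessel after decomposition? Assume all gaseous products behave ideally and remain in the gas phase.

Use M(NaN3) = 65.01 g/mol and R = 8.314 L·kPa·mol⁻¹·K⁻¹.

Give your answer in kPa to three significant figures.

25.0 kPa

n(NaN3) = 30.0 / 65.01 = 0.4615 mol
n(gas produced) = (3/2) × 0.4615 = 0.6923 mol
P = nRT/V = 0.6923 × 8.314 × 729 / 168 = 24.98 kPa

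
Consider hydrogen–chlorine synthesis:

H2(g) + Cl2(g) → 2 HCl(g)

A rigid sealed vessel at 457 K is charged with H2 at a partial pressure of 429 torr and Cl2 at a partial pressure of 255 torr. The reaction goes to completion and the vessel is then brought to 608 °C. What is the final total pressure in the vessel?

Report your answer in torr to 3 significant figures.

At constant V, partial pressures at 457 K are proportional to moles, so apply stoichiometry directly to pressures.
P(Cl2) required for 429 torr of H2 = (1/1) × 429 = 429.0 torr; available 255 torr, so Cl2 is limiting.
P(H2) remaining = 429 − (1/1) × 255 = 174.0 torr
P(gaseous products) = (2)/1 × 255 = 510.0 torr
P_total at 457 K = 174.0 + 510.0 = 684.0 torr
Scaling to 608 °C: P = 684.0 × 881.15/457 = 1319 torr

1320 torr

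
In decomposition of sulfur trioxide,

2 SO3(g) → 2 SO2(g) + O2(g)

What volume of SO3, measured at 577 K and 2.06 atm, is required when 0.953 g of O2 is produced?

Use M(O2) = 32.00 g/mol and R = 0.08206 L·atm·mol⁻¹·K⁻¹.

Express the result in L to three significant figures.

n(O2) = 0.9530 / 32.00 = 0.02978 mol
n(SO3) = (2/1) × 0.02978 = 0.05956 mol
V = nRT/P = 0.05956 × 0.08206 × 577 / 2.06 = 1.369 L

1.37 L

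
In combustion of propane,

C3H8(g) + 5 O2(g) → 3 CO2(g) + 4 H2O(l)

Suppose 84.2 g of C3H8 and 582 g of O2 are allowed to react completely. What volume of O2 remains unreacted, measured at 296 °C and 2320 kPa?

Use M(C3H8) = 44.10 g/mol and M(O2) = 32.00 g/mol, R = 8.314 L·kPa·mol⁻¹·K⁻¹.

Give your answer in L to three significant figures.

n(C3H8) = 84.2 / 44.10 = 1.909 mol
n(O2) = 582 / 32.00 = 18.19 mol
For 1.909 mol C3H8, stoichiometry requires (5/1) × 1.909 = 9.545 mol O2; 18.19 mol is available, so C3H8 is limiting.
n(O2) consumed = (5/1) × 1.909 = 9.545 mol; remaining = 18.19 − 9.545 = 8.645 mol
V(O2) = nRT/P = 8.645 × 8.314 × 569.15 / 2320 = 17.63 L

17.6 L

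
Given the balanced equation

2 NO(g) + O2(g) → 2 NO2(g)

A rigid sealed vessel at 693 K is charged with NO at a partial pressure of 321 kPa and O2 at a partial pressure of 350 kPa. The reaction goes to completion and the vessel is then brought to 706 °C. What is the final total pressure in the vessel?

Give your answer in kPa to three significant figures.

Because the vessel is rigid and T is held at 693 K, work the stoichiometry in partial pressures (P_i = n_iRT/V).
P(O2) required for 321 kPa of NO = (1/2) × 321 = 160.5 kPa; available 350 kPa, so NO is limiting.
P(O2) remaining = 350 − (1/2) × 321 = 189.5 kPa
P(gaseous products) = (2)/2 × 321 = 321.0 kPa
P_total at 693 K = 189.5 + 321.0 = 510.5 kPa
Scaling to 706 °C: P = 510.5 × 979.15/693 = 721.3 kPa

721 kPa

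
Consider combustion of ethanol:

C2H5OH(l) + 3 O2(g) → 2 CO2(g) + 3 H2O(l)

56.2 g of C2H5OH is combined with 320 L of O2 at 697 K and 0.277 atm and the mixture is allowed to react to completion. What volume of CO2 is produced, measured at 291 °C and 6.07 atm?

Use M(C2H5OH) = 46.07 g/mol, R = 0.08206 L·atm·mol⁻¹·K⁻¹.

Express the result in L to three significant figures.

n(C2H5OH) = 56.2 / 46.07 = 1.220 mol
n(O2) = PV/RT = (0.277 × 320) / (0.08206 × 697) = 1.550 mol
For 1.220 mol C2H5OH, stoichiometry requires (3/1) × 1.220 = 3.660 mol O2; 1.550 mol is available, so O2 is limiting.
n(CO2) = (2/3) × 1.550 = 1.033 mol
V(CO2) = nRT/P = 1.033 × 0.08206 × 564.15 / 6.07 = 7.878 L

7.88 L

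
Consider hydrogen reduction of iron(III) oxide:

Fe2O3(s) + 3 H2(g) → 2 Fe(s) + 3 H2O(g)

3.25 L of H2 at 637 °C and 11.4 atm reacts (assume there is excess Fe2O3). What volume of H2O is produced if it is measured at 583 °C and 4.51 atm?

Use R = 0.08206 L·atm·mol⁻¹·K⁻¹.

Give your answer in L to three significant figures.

n(H2) = PV/RT = (11.4 × 3.25) / (0.08206 × 910.15) = 0.4961 mol
n(H2O) = (3/3) × 0.4961 = 0.4961 mol
V = nRT/P = 0.4961 × 0.08206 × 856.15 / 4.51 = 7.728 L

7.73 L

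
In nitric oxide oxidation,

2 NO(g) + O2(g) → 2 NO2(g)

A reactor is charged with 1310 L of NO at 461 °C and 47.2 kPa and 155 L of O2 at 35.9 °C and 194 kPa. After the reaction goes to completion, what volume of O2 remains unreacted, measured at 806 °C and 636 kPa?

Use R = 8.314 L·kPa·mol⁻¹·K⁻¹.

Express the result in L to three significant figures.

n(NO) = PV/RT = (47.2 × 1310) / (8.314 × 734.15) = 10.13 mol
n(O2) = PV/RT = (194 × 155) / (8.314 × 309.05) = 11.70 mol
For 10.13 mol NO, stoichiometry requires (1/2) × 10.13 = 5.065 mol O2; 11.70 mol is available, so NO is limiting.
n(O2) consumed = (1/2) × 10.13 = 5.065 mol; remaining = 11.70 − 5.065 = 6.635 mol
V(O2) = nRT/P = 6.635 × 8.314 × 1079.15 / 636 = 93.60 L

93.6 L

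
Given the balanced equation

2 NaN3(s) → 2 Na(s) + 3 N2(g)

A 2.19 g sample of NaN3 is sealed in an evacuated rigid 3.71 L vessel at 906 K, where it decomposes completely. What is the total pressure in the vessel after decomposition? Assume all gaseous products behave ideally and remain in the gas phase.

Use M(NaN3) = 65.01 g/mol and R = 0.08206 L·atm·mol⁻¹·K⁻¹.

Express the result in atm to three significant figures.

1.01 atm

n(NaN3) = 2.19 / 65.01 = 0.03369 mol
n(gas produced) = (3/2) × 0.03369 = 0.05053 mol
P = nRT/V = 0.05053 × 0.08206 × 906 / 3.71 = 1.013 atm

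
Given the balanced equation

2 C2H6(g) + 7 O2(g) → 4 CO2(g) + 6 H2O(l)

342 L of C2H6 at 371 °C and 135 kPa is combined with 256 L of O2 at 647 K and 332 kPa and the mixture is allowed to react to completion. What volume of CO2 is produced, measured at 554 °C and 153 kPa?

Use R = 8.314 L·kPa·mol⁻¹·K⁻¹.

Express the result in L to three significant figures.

406 L

n(C2H6) = PV/RT = (135 × 342) / (8.314 × 644.15) = 8.621 mol
n(O2) = PV/RT = (332 × 256) / (8.314 × 647) = 15.80 mol
For 8.621 mol C2H6, stoichiometry requires (7/2) × 8.621 = 30.17 mol O2; 15.80 mol is available, so O2 is limiting.
n(CO2) = (4/7) × 15.80 = 9.029 mol
V(CO2) = nRT/P = 9.029 × 8.314 × 827.15 / 153 = 405.8 L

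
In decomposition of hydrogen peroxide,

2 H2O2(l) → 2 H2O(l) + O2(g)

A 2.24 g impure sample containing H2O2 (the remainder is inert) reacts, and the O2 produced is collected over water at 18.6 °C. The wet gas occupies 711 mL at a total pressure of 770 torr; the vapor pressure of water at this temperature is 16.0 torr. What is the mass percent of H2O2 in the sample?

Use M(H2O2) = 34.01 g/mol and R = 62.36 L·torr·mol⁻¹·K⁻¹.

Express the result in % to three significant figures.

89.5 %

P(O2) = 770 − 16.0 = 754.0 torr
n(O2) = PV/RT = (754.0 × 0.7110) / (62.36 × 291.75) = 0.02947 mol
n(H2O2) = (2/1) × 0.02947 = 0.05894 mol
m(H2O2) = 0.05894 × 34.01 = 2.005 g
%H2O2 = 2.005 / 2.24 × 100 = 89.51%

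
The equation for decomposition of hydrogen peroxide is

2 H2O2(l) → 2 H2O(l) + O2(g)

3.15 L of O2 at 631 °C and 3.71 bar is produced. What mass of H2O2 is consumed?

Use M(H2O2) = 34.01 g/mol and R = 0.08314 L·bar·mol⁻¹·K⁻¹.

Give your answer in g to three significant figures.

n(O2) = PV/RT = (3.71 × 3.15) / (0.08314 × 904.15) = 0.1555 mol
n(H2O2) = (2/1) × 0.1555 = 0.3110 mol
m(H2O2) = 0.3110 × 34.01 = 10.58 g

10.6 g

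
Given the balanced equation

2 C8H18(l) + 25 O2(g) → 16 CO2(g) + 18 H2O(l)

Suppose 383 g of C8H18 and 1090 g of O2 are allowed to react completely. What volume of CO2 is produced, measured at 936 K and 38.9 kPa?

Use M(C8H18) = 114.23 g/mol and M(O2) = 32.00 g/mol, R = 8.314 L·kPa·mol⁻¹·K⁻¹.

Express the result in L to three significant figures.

4360 L

n(C8H18) = 383 / 114.23 = 3.353 mol
n(O2) = 1090 / 32.00 = 34.06 mol
For 3.353 mol C8H18, stoichiometry requires (25/2) × 3.353 = 41.91 mol O2; 34.06 mol is available, so O2 is limiting.
n(CO2) = (16/25) × 34.06 = 21.80 mol
V(CO2) = nRT/P = 21.80 × 8.314 × 936 / 38.9 = 4361 L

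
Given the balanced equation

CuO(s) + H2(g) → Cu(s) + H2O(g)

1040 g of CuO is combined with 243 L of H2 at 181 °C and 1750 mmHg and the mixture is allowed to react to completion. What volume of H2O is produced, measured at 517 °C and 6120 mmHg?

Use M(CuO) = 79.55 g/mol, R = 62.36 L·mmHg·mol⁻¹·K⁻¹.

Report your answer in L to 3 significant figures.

105 L

n(CuO) = 1040 / 79.55 = 13.07 mol
n(H2) = PV/RT = (1750 × 243) / (62.36 × 454.15) = 15.02 mol
For 13.07 mol CuO, stoichiometry requires (1/1) × 13.07 = 13.07 mol H2; 15.02 mol is available, so CuO is limiting.
n(H2O) = (1/1) × 13.07 = 13.07 mol
V(H2O) = nRT/P = 13.07 × 62.36 × 790.15 / 6120 = 105.2 L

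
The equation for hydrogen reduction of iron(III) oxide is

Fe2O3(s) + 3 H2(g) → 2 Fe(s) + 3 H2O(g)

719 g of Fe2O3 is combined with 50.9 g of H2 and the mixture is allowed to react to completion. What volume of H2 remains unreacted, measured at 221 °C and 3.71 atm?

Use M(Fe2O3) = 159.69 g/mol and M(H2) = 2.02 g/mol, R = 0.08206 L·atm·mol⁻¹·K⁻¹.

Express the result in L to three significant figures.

128 L

n(Fe2O3) = 719 / 159.69 = 4.502 mol
n(H2) = 50.9 / 2.02 = 25.20 mol
For 4.502 mol Fe2O3, stoichiometry requires (3/1) × 4.502 = 13.51 mol H2; 25.20 mol is available, so Fe2O3 is limiting.
n(H2) consumed = (3/1) × 4.502 = 13.51 mol; remaining = 25.20 − 13.51 = 11.69 mol
V(H2) = nRT/P = 11.69 × 0.08206 × 494.15 / 3.71 = 127.8 L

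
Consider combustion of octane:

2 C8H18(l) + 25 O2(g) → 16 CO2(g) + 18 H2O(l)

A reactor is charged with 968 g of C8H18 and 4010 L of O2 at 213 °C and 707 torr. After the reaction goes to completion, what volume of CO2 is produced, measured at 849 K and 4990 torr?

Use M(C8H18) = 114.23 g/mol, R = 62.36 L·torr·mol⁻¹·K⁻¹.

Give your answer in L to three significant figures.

635 L

n(C8H18) = 968 / 114.23 = 8.474 mol
n(O2) = PV/RT = (707 × 4010) / (62.36 × 486.15) = 93.52 mol
For 8.474 mol C8H18, stoichiometry requires (25/2) × 8.474 = 105.9 mol O2; 93.52 mol is available, so O2 is limiting.
n(CO2) = (16/25) × 93.52 = 59.85 mol
V(CO2) = nRT/P = 59.85 × 62.36 × 849 / 4990 = 635.0 L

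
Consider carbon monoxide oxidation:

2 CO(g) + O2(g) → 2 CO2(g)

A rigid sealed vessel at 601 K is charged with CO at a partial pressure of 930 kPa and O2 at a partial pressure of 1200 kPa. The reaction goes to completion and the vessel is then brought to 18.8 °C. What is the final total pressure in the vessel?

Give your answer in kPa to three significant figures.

At constant V, partial pressures at 601 K are proportional to moles, so apply stoichiometry directly to pressures.
P(O2) required for 930 kPa of CO = (1/2) × 930 = 465.0 kPa; available 1200 kPa, so CO is limiting.
P(O2) remaining = 1200 − (1/2) × 930 = 735.0 kPa
P(gaseous products) = (2)/2 × 930 = 930.0 kPa
P_total at 601 K = 735.0 + 930.0 = 1665 kPa
Scaling to 18.8 °C: P = 1665 × 291.95/601 = 808.8 kPa

809 kPa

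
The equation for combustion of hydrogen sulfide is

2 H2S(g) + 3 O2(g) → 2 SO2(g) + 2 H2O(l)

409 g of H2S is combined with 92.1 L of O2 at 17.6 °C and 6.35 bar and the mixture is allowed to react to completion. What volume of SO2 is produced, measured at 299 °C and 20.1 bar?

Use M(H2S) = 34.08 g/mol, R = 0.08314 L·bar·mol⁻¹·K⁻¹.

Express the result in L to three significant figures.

28.4 L

n(H2S) = 409 / 34.08 = 12.00 mol
n(O2) = PV/RT = (6.35 × 92.1) / (0.08314 × 290.75) = 24.19 mol
For 12.00 mol H2S, stoichiometry requires (3/2) × 12.00 = 18.00 mol O2; 24.19 mol is available, so H2S is limiting.
n(SO2) = (2/2) × 12.00 = 12.00 mol
V(SO2) = nRT/P = 12.00 × 0.08314 × 572.15 / 20.1 = 28.40 L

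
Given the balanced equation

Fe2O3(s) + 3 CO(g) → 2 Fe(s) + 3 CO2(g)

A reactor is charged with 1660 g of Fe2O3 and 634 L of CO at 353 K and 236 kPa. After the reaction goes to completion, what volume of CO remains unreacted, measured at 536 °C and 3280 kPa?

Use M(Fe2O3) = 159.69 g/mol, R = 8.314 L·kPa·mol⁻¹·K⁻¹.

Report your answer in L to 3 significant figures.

n(Fe2O3) = 1660 / 159.69 = 10.40 mol
n(CO) = PV/RT = (236 × 634) / (8.314 × 353) = 50.98 mol
For 10.40 mol Fe2O3, stoichiometry requires (3/1) × 10.40 = 31.20 mol CO; 50.98 mol is available, so Fe2O3 is limiting.
n(CO) consumed = (3/1) × 10.40 = 31.20 mol; remaining = 50.98 − 31.20 = 19.78 mol
V(CO) = nRT/P = 19.78 × 8.314 × 809.15 / 3280 = 40.57 L

40.6 L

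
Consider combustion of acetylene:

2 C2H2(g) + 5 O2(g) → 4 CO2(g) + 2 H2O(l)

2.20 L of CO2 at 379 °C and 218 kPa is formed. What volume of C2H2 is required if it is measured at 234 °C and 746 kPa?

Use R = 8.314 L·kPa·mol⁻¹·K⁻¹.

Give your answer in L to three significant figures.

n(CO2) = PV/RT = (218 × 2.20) / (8.314 × 652.15) = 0.08845 mol
n(C2H2) = (2/4) × 0.08845 = 0.04423 mol
V = nRT/P = 0.04423 × 8.314 × 507.15 / 746 = 0.2500 L

0.250 L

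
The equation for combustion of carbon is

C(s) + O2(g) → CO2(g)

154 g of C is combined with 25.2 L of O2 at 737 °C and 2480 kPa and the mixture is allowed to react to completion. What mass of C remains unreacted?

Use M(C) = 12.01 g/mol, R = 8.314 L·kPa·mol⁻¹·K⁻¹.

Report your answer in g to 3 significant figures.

n(C) = 154 / 12.01 = 12.82 mol
n(O2) = PV/RT = (2480 × 25.2) / (8.314 × 1010.15) = 7.441 mol
For 12.82 mol C, stoichiometry requires (1/1) × 12.82 = 12.82 mol O2; 7.441 mol is available, so O2 is limiting.
n(C) consumed = (1/1) × 7.441 = 7.441 mol; remaining = 12.82 − 7.441 = 5.379 mol
m(C) = 5.379 × 12.01 = 64.60 g

64.6 g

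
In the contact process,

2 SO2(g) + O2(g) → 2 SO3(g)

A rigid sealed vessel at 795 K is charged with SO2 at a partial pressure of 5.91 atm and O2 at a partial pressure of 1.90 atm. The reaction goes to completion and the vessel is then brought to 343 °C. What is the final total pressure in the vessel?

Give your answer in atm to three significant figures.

4.58 atm

Because the vessel is rigid and T is held at 795 K, work the stoichiometry in partial pressures (P_i = n_iRT/V).
P(O2) required for 5.91 atm of SO2 = (1/2) × 5.91 = 2.955 atm; available 1.90 atm, so O2 is limiting.
P(SO2) remaining = 5.91 − (2/1) × 1.90 = 2.110 atm
P(gaseous products) = (2)/1 × 1.90 = 3.800 atm
P_total at 795 K = 2.110 + 3.800 = 5.910 atm
Scaling to 343 °C: P = 5.910 × 616.15/795 = 4.580 atm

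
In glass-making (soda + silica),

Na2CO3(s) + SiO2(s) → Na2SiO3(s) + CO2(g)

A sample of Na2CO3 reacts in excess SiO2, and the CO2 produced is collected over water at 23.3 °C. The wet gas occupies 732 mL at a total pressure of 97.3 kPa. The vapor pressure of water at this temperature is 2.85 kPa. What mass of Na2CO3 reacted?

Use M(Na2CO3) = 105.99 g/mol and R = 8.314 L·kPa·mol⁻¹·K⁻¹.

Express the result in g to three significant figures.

P(CO2) = 97.3 − 2.85 = 94.45 kPa
n(CO2) = PV/RT = (94.45 × 0.7320) / (8.314 × 296.45) = 0.02805 mol
n(Na2CO3) = (1/1) × 0.02805 = 0.02805 mol
m(Na2CO3) = 0.02805 × 105.99 = 2.973 g

2.97 g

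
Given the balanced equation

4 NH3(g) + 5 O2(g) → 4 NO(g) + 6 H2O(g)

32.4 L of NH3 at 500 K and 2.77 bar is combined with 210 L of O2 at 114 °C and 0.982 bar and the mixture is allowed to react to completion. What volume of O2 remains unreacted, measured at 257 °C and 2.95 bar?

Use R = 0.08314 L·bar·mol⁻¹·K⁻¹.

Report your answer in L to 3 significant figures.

n(NH3) = PV/RT = (2.77 × 32.4) / (0.08314 × 500) = 2.159 mol
n(O2) = PV/RT = (0.982 × 210) / (0.08314 × 387.15) = 6.407 mol
For 2.159 mol NH3, stoichiometry requires (5/4) × 2.159 = 2.699 mol O2; 6.407 mol is available, so NH3 is limiting.
n(O2) consumed = (5/4) × 2.159 = 2.699 mol; remaining = 6.407 − 2.699 = 3.708 mol
V(O2) = nRT/P = 3.708 × 0.08314 × 530.15 / 2.95 = 55.40 L

55.4 L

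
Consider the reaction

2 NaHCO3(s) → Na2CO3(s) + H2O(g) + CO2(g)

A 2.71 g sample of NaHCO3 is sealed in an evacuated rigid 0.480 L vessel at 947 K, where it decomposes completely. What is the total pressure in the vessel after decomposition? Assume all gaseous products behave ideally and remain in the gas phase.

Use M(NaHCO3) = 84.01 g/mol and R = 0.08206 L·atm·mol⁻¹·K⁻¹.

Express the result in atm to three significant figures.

n(NaHCO3) = 2.71 / 84.01 = 0.03226 mol
n(gas produced) = (2/2) × 0.03226 = 0.03226 mol
P = nRT/V = 0.03226 × 0.08206 × 947 / 0.480 = 5.223 atm

5.22 atm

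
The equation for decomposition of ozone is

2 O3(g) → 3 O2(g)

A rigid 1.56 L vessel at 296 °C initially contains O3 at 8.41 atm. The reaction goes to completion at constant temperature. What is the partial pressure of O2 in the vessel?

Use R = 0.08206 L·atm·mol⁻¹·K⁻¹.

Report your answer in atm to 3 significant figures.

n(O3)₀ = PV/RT = (8.41 × 1.56) / (0.08206 × 569.15) = 0.2809 mol
n(O2) = (3/2) × 0.2809 = 0.4214 mol
P(O2) = nRT/V = 0.4214 × 0.08206 × 569.15 / 1.56 = 12.62 atm

12.6 atm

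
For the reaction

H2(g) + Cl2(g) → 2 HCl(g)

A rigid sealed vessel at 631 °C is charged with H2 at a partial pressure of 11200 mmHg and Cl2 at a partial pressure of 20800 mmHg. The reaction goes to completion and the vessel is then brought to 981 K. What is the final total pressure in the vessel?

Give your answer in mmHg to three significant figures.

With V and T fixed, P_i ∝ n_i, so the mole ratios apply directly to partial pressures at 631 °C.
P(Cl2) required for 11200 mmHg of H2 = (1/1) × 11200 = 11200 mmHg; available 20800 mmHg, so H2 is limiting.
P(Cl2) remaining = 20800 − (1/1) × 11200 = 9600 mmHg
P(gaseous products) = (2)/1 × 11200 = 22400 mmHg
P_total at 631 °C = 9600 + 22400 = 32000 mmHg
Scaling to 981 K: P = 32000 × 981/904.15 = 34720 mmHg

34700 mmHg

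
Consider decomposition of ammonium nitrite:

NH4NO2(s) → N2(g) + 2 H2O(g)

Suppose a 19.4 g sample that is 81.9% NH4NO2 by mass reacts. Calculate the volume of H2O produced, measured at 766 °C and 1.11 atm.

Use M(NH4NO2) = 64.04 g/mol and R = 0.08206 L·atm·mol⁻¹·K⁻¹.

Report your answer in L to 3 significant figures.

mass of NH4NO2 = 19.4 × 81.9/100 = 15.89 g
n(NH4NO2) = 15.89 / 64.04 = 0.2481 mol
n(H2O) = (2/1) × 0.2481 = 0.4962 mol
V = nRT/P = 0.4962 × 0.08206 × 1039.15 / 1.11 = 38.12 L

38.1 L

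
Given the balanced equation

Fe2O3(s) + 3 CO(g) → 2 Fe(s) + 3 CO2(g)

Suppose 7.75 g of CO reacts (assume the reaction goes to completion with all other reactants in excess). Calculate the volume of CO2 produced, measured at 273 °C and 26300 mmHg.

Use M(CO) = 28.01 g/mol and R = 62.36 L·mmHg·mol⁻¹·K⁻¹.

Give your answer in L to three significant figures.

0.358 L

n(CO) = 7.750 / 28.01 = 0.2767 mol
n(CO2) = (3/3) × 0.2767 = 0.2767 mol
V = nRT/P = 0.2767 × 62.36 × 546.15 / 26300 = 0.3583 L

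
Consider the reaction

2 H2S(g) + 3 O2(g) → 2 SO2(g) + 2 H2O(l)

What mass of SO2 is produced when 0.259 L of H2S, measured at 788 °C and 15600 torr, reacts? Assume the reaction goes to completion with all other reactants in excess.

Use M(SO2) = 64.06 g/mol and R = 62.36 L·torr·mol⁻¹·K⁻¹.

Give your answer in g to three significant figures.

n(H2S) = PV/RT = (15600 × 0.259) / (62.36 × 1061.15) = 0.06106 mol
n(SO2) = (2/2) × 0.06106 = 0.06106 mol
m(SO2) = 0.06106 × 64.06 = 3.912 g

3.91 g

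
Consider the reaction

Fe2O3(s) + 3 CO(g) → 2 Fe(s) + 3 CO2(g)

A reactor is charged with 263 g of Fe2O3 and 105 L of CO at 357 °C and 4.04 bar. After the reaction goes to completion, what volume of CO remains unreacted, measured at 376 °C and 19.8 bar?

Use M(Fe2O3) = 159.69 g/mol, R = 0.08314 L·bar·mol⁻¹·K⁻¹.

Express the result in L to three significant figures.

n(Fe2O3) = 263 / 159.69 = 1.647 mol
n(CO) = PV/RT = (4.04 × 105) / (0.08314 × 630.15) = 8.097 mol
For 1.647 mol Fe2O3, stoichiometry requires (3/1) × 1.647 = 4.941 mol CO; 8.097 mol is available, so Fe2O3 is limiting.
n(CO) consumed = (3/1) × 1.647 = 4.941 mol; remaining = 8.097 − 4.941 = 3.156 mol
V(CO) = nRT/P = 3.156 × 0.08314 × 649.15 / 19.8 = 8.603 L

8.60 L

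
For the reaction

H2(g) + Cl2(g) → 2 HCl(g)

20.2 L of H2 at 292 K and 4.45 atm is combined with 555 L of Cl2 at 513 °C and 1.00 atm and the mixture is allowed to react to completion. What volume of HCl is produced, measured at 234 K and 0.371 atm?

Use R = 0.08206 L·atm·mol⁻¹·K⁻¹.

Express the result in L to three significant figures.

388 L

n(H2) = PV/RT = (4.45 × 20.2) / (0.08206 × 292) = 3.751 mol
n(Cl2) = PV/RT = (1.00 × 555) / (0.08206 × 786.15) = 8.603 mol
For 3.751 mol H2, stoichiometry requires (1/1) × 3.751 = 3.751 mol Cl2; 8.603 mol is available, so H2 is limiting.
n(HCl) = (2/1) × 3.751 = 7.502 mol
V(HCl) = nRT/P = 7.502 × 0.08206 × 234 / 0.371 = 388.3 L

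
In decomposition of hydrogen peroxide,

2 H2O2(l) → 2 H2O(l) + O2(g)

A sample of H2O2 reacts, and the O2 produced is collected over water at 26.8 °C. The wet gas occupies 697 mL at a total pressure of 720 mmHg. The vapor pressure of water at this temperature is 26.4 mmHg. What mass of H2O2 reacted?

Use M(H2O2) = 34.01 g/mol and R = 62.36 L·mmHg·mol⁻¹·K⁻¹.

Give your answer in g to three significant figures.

1.76 g

P(O2) = 720 − 26.4 = 693.6 mmHg
n(O2) = PV/RT = (693.6 × 0.6970) / (62.36 × 299.95) = 0.02585 mol
n(H2O2) = (2/1) × 0.02585 = 0.05170 mol
m(H2O2) = 0.05170 × 34.01 = 1.758 g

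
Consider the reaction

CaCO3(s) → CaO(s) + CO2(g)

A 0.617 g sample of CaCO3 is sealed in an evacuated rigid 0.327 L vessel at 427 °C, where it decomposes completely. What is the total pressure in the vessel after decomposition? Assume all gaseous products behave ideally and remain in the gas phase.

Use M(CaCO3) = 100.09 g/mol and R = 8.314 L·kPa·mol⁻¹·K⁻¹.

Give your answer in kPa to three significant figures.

n(CaCO3) = 0.617 / 100.09 = 0.006164 mol
n(gas produced) = (1/1) × 0.006164 = 0.006164 mol
P = nRT/V = 0.006164 × 8.314 × 700.15 / 0.327 = 109.7 kPa

110 kPa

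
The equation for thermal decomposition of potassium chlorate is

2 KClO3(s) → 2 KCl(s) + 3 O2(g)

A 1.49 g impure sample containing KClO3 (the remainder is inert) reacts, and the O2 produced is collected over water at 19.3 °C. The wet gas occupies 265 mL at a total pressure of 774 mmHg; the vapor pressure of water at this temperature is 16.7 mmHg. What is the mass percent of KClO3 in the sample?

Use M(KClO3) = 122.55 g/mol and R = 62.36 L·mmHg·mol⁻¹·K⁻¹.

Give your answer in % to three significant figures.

60.3 %

P(O2) = 774 − 16.7 = 757.3 mmHg
n(O2) = PV/RT = (757.3 × 0.2650) / (62.36 × 292.45) = 0.01100 mol
n(KClO3) = (2/3) × 0.01100 = 0.007333 mol
m(KClO3) = 0.007333 × 122.55 = 0.8987 g
%KClO3 = 0.8987 / 1.49 × 100 = 60.32%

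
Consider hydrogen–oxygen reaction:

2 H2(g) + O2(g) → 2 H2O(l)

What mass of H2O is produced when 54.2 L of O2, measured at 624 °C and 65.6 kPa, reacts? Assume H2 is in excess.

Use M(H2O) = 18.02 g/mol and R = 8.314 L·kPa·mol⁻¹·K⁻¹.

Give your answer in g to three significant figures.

n(O2) = PV/RT = (65.6 × 54.2) / (8.314 × 897.15) = 0.4767 mol
n(H2O) = (2/1) × 0.4767 = 0.9534 mol
m(H2O) = 0.9534 × 18.02 = 17.18 g

17.2 g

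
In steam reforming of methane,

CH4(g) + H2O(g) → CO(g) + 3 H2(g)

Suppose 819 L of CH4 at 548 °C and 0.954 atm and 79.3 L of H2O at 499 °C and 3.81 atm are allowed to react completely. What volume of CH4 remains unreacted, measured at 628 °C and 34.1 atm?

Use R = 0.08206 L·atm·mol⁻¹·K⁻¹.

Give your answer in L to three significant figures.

n(CH4) = PV/RT = (0.954 × 819) / (0.08206 × 821.15) = 11.60 mol
n(H2O) = PV/RT = (3.81 × 79.3) / (0.08206 × 772.15) = 4.768 mol
For 11.60 mol CH4, stoichiometry requires (1/1) × 11.60 = 11.60 mol H2O; 4.768 mol is available, so H2O is limiting.
n(CH4) consumed = (1/1) × 4.768 = 4.768 mol; remaining = 11.60 − 4.768 = 6.832 mol
V(CH4) = nRT/P = 6.832 × 0.08206 × 901.15 / 34.1 = 14.82 L

14.8 L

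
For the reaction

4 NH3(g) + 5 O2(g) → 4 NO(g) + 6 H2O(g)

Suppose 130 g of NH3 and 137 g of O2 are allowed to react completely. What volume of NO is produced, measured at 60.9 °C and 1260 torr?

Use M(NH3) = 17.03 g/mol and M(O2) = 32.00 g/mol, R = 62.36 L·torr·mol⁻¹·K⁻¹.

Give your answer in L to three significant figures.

56.6 L

n(NH3) = 130 / 17.03 = 7.634 mol
n(O2) = 137 / 32.00 = 4.281 mol
For 7.634 mol NH3, stoichiometry requires (5/4) × 7.634 = 9.543 mol O2; 4.281 mol is available, so O2 is limiting.
n(NO) = (4/5) × 4.281 = 3.425 mol
V(NO) = nRT/P = 3.425 × 62.36 × 334.05 / 1260 = 56.62 L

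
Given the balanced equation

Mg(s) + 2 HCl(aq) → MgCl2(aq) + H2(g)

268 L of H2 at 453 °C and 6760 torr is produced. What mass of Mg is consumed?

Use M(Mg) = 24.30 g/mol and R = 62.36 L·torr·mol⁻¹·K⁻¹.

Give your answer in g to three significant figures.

972 g

n(H2) = PV/RT = (6760 × 268) / (62.36 × 726.15) = 40.01 mol
n(Mg) = (1/1) × 40.01 = 40.01 mol
m(Mg) = 40.01 × 24.30 = 972.2 g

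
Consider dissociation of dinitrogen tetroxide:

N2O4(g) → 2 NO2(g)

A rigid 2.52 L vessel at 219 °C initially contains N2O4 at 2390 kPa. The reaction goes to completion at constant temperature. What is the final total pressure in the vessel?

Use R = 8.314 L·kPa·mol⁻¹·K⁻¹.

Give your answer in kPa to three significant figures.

Since T and V are fixed, P_final/P_initial = n_final/n_initial = 2/1.
P_final = (2/1) × 2390 = 4780 kPa

4780 kPa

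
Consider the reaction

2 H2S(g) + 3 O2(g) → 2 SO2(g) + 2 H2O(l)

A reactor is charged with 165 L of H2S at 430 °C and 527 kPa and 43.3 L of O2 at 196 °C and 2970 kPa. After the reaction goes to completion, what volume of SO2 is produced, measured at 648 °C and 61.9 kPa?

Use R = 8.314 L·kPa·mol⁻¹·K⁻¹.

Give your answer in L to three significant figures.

1840 L

n(H2S) = PV/RT = (527 × 165) / (8.314 × 703.15) = 14.87 mol
n(O2) = PV/RT = (2970 × 43.3) / (8.314 × 469.15) = 32.97 mol
For 14.87 mol H2S, stoichiometry requires (3/2) × 14.87 = 22.30 mol O2; 32.97 mol is available, so H2S is limiting.
n(SO2) = (2/2) × 14.87 = 14.87 mol
V(SO2) = nRT/P = 14.87 × 8.314 × 921.15 / 61.9 = 1840 L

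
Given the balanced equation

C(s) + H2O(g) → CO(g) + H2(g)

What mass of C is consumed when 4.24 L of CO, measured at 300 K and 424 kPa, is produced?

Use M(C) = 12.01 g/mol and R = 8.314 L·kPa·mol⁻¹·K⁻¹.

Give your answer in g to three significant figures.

n(CO) = PV/RT = (424 × 4.24) / (8.314 × 300) = 0.7208 mol
n(C) = (1/1) × 0.7208 = 0.7208 mol
m(C) = 0.7208 × 12.01 = 8.657 g

8.66 g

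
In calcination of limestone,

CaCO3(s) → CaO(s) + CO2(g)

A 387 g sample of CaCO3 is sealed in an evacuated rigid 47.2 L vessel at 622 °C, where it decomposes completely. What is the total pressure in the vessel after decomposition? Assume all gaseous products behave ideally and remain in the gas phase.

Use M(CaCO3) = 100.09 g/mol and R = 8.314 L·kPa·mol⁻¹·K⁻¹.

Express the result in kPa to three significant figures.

610 kPa

n(CaCO3) = 387 / 100.09 = 3.867 mol
n(gas produced) = (1/1) × 3.867 = 3.867 mol
P = nRT/V = 3.867 × 8.314 × 895.15 / 47.2 = 609.7 kPa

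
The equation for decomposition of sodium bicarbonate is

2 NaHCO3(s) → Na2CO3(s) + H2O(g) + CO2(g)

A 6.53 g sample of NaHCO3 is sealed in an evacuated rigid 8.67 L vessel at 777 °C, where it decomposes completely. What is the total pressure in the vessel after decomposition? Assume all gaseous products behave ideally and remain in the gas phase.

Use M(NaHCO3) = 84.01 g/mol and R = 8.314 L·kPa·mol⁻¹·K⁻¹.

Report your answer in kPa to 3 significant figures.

n(NaHCO3) = 6.53 / 84.01 = 0.07773 mol
n(gas produced) = (2/2) × 0.07773 = 0.07773 mol
P = nRT/V = 0.07773 × 8.314 × 1050.15 / 8.67 = 78.28 kPa

78.3 kPa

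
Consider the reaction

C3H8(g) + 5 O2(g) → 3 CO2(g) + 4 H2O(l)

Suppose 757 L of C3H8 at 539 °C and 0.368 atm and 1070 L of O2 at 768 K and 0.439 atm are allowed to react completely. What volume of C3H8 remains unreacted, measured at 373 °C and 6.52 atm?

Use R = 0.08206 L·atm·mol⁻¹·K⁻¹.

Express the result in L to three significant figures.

21.9 L

n(C3H8) = PV/RT = (0.368 × 757) / (0.08206 × 812.15) = 4.180 mol
n(O2) = PV/RT = (0.439 × 1070) / (0.08206 × 768) = 7.453 mol
For 4.180 mol C3H8, stoichiometry requires (5/1) × 4.180 = 20.90 mol O2; 7.453 mol is available, so O2 is limiting.
n(C3H8) consumed = (1/5) × 7.453 = 1.491 mol; remaining = 4.180 − 1.491 = 2.689 mol
V(C3H8) = nRT/P = 2.689 × 0.08206 × 646.15 / 6.52 = 21.87 L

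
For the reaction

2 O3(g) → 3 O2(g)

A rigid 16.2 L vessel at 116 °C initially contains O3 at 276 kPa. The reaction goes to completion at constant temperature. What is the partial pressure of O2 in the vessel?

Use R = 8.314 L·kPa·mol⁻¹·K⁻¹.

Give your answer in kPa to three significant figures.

n(O3)₀ = PV/RT = (276 × 16.2) / (8.314 × 389.15) = 1.382 mol
n(O2) = (3/2) × 1.382 = 2.073 mol
P(O2) = nRT/V = 2.073 × 8.314 × 389.15 / 16.2 = 414.0 kPa

414 kPa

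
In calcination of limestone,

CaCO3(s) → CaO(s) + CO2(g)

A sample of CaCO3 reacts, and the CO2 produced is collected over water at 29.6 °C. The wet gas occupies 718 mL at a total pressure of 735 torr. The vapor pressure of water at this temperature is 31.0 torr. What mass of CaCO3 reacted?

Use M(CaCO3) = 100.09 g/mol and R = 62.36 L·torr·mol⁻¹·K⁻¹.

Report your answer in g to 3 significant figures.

2.68 g

P(CO2) = 735 − 31.0 = 704.0 torr
n(CO2) = PV/RT = (704.0 × 0.7180) / (62.36 × 302.75) = 0.02677 mol
n(CaCO3) = (1/1) × 0.02677 = 0.02677 mol
m(CaCO3) = 0.02677 × 100.09 = 2.679 g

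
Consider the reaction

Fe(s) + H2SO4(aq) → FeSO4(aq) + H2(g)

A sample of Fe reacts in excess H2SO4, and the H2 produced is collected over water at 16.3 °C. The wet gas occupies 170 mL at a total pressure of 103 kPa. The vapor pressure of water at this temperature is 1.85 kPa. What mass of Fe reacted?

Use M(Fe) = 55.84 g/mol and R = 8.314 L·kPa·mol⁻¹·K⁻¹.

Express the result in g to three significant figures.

P(H2) = 103 − 1.85 = 101.2 kPa
n(H2) = PV/RT = (101.2 × 0.1700) / (8.314 × 289.45) = 0.007149 mol
n(Fe) = (1/1) × 0.007149 = 0.007149 mol
m(Fe) = 0.007149 × 55.84 = 0.3992 g

0.399 g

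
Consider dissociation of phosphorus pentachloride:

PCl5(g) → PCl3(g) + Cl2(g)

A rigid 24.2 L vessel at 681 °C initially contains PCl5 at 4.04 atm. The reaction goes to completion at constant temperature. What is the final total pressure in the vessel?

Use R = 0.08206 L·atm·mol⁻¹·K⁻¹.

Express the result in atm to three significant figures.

8.08 atm

At constant T and V, P ∝ n(gas): 1 mol gas → 2 mol gas.
P_final = (2/1) × 4.04 = 8.080 atm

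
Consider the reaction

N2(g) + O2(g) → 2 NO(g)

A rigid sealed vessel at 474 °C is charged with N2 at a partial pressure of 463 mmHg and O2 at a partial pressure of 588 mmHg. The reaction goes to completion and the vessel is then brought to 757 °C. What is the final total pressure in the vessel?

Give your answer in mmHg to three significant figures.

1450 mmHg

Because the vessel is rigid and T is held at 474 °C, work the stoichiometry in partial pressures (P_i = n_iRT/V).
P(O2) required for 463 mmHg of N2 = (1/1) × 463 = 463.0 mmHg; available 588 mmHg, so N2 is limiting.
P(O2) remaining = 588 − (1/1) × 463 = 125.0 mmHg
P(gaseous products) = (2)/1 × 463 = 926.0 mmHg
P_total at 474 °C = 125.0 + 926.0 = 1051 mmHg
Scaling to 757 °C: P = 1051 × 1030.15/747.15 = 1449 mmHg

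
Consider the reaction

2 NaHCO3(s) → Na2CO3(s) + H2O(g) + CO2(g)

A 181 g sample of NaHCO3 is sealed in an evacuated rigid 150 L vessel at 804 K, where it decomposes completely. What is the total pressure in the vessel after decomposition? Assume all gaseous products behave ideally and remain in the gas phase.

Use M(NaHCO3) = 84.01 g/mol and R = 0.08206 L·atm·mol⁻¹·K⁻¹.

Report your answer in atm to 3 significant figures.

0.948 atm

n(NaHCO3) = 181 / 84.01 = 2.155 mol
n(gas produced) = (2/2) × 2.155 = 2.155 mol
P = nRT/V = 2.155 × 0.08206 × 804 / 150 = 0.9479 atm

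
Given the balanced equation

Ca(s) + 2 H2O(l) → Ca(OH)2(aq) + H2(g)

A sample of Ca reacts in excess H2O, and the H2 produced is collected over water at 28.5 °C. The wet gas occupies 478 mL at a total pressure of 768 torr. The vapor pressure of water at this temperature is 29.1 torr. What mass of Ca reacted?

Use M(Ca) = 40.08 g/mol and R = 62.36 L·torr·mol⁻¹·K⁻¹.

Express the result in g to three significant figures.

P(H2) = 768 − 29.1 = 738.9 torr
n(H2) = PV/RT = (738.9 × 0.4780) / (62.36 × 301.65) = 0.01878 mol
n(Ca) = (1/1) × 0.01878 = 0.01878 mol
m(Ca) = 0.01878 × 40.08 = 0.7527 g

0.753 g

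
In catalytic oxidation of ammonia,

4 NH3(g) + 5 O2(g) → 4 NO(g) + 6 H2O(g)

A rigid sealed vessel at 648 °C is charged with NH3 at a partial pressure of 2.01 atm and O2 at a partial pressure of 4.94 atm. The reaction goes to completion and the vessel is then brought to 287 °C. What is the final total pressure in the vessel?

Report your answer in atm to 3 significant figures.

4.53 atm

With V and T fixed, P_i ∝ n_i, so the mole ratios apply directly to partial pressures at 648 °C.
P(O2) required for 2.01 atm of NH3 = (5/4) × 2.01 = 2.512 atm; available 4.94 atm, so NH3 is limiting.
P(O2) remaining = 4.94 − (5/4) × 2.01 = 2.428 atm
P(gaseous products) = (4+6)/4 × 2.01 = 5.025 atm
P_total at 648 °C = 2.428 + 5.025 = 7.453 atm
Scaling to 287 °C: P = 7.453 × 560.15/921.15 = 4.532 atm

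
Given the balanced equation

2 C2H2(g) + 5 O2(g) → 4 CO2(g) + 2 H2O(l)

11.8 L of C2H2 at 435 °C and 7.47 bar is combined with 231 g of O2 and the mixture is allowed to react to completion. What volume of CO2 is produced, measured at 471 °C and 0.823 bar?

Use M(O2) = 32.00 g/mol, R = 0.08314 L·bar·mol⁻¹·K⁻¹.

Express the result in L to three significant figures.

n(C2H2) = PV/RT = (7.47 × 11.8) / (0.08314 × 708.15) = 1.497 mol
n(O2) = 231 / 32.00 = 7.219 mol
For 1.497 mol C2H2, stoichiometry requires (5/2) × 1.497 = 3.743 mol O2; 7.219 mol is available, so C2H2 is limiting.
n(CO2) = (4/2) × 1.497 = 2.994 mol
V(CO2) = nRT/P = 2.994 × 0.08314 × 744.15 / 0.823 = 225.1 L

225 L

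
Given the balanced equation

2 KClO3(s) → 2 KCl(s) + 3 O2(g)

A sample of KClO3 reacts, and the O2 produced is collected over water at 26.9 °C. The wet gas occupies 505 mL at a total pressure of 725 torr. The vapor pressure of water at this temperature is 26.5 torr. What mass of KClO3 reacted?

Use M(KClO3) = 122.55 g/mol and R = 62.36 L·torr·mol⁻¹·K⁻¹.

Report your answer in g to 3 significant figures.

1.54 g

P(O2) = 725 − 26.5 = 698.5 torr
n(O2) = PV/RT = (698.5 × 0.5050) / (62.36 × 300.05) = 0.01885 mol
n(KClO3) = (2/3) × 0.01885 = 0.01257 mol
m(KClO3) = 0.01257 × 122.55 = 1.540 g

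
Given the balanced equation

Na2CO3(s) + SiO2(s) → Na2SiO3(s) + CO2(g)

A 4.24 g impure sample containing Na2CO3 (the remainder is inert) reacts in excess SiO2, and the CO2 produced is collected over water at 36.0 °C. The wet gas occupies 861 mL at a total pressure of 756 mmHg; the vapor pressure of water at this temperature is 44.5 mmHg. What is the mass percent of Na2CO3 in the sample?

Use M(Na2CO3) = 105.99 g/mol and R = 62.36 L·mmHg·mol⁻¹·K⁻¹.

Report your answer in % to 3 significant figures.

79.4 %

P(CO2) = 756 − 44.5 = 711.5 mmHg
n(CO2) = PV/RT = (711.5 × 0.8610) / (62.36 × 309.15) = 0.03178 mol
n(Na2CO3) = (1/1) × 0.03178 = 0.03178 mol
m(Na2CO3) = 0.03178 × 105.99 = 3.368 g
%Na2CO3 = 3.368 / 4.24 × 100 = 79.43%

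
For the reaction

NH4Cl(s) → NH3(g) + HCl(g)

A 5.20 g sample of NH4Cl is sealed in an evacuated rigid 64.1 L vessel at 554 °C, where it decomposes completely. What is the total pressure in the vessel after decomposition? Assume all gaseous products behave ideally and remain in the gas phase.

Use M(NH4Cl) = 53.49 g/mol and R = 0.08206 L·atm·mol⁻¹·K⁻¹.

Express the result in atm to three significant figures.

n(NH4Cl) = 5.20 / 53.49 = 0.09721 mol
n(gas produced) = (2/1) × 0.09721 = 0.1944 mol
P = nRT/V = 0.1944 × 0.08206 × 827.15 / 64.1 = 0.2059 atm

0.206 atm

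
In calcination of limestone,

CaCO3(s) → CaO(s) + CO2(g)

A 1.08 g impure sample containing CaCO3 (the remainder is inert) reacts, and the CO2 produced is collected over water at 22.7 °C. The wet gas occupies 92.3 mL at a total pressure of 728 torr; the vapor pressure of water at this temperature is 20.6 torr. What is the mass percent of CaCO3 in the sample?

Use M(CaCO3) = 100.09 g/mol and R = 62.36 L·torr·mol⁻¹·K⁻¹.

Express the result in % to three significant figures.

P(CO2) = 728 − 20.6 = 707.4 torr
n(CO2) = PV/RT = (707.4 × 0.09230) / (62.36 × 295.85) = 0.003539 mol
n(CaCO3) = (1/1) × 0.003539 = 0.003539 mol
m(CaCO3) = 0.003539 × 100.09 = 0.3542 g
%CaCO3 = 0.3542 / 1.08 × 100 = 32.80%

32.8 %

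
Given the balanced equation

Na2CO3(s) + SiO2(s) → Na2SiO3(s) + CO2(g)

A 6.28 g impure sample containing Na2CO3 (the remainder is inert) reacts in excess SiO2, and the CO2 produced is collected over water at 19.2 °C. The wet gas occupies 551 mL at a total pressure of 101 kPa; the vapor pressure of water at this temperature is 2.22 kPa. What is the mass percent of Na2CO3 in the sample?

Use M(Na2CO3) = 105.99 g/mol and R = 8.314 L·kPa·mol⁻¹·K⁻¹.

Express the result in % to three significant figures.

37.8 %

P(CO2) = 101 − 2.22 = 98.78 kPa
n(CO2) = PV/RT = (98.78 × 0.5510) / (8.314 × 292.35) = 0.02239 mol
n(Na2CO3) = (1/1) × 0.02239 = 0.02239 mol
m(Na2CO3) = 0.02239 × 105.99 = 2.373 g
%Na2CO3 = 2.373 / 6.28 × 100 = 37.79%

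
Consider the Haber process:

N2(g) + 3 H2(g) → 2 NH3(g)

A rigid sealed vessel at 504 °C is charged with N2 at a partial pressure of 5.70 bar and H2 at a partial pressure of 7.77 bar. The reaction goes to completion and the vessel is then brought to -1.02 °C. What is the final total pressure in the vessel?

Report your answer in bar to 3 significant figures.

With V and T fixed, P_i ∝ n_i, so the mole ratios apply directly to partial pressures at 504 °C.
P(H2) required for 5.70 bar of N2 = (3/1) × 5.70 = 17.10 bar; available 7.77 bar, so H2 is limiting.
P(N2) remaining = 5.70 − (1/3) × 7.77 = 3.110 bar
P(gaseous products) = (2)/3 × 7.77 = 5.180 bar
P_total at 504 °C = 3.110 + 5.180 = 8.290 bar
Scaling to -1.02 °C: P = 8.290 × 272.13/777.15 = 2.903 bar

2.90 bar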